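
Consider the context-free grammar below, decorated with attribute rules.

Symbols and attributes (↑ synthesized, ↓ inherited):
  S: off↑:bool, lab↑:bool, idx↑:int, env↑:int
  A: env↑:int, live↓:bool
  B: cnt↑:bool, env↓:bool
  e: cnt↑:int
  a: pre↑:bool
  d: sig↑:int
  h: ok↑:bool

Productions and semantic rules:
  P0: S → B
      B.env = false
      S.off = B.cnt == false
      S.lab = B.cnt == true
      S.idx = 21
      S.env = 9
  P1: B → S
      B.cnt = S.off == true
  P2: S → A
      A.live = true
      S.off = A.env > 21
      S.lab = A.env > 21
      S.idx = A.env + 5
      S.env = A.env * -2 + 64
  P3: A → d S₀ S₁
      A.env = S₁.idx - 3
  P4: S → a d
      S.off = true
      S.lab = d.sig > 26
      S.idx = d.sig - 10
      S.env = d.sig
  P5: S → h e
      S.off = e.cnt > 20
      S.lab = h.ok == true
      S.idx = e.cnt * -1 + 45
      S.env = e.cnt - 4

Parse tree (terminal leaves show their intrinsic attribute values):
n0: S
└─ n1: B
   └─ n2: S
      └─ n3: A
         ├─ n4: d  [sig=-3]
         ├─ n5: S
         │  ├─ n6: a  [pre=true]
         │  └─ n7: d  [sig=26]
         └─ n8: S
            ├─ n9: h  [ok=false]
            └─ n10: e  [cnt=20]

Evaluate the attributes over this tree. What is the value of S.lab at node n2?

true

1. n1.env = false  [false]
2. n3.live = true  [true]
3. n4.sig = -3  [terminal]
4. n6.pre = true  [terminal]
5. n7.sig = 26  [terminal]
6. n5.off = true  [true]
7. n5.lab = false  [d.sig > 26]
8. n5.idx = 16  [d.sig - 10]
9. n5.env = 26  [d.sig]
10. n9.ok = false  [terminal]
11. n10.cnt = 20  [terminal]
12. n8.off = false  [e.cnt > 20]
13. n8.lab = false  [h.ok == true]
14. n8.idx = 25  [e.cnt * -1 + 45]
15. n8.env = 16  [e.cnt - 4]
16. n3.env = 22  [S₁.idx - 3]
17. n2.off = true  [A.env > 21]
18. n2.lab = true  [A.env > 21]
19. n2.idx = 27  [A.env + 5]
20. n2.env = 20  [A.env * -2 + 64]
21. n1.cnt = true  [S.off == true]
22. n0.off = false  [B.cnt == false]
23. n0.lab = true  [B.cnt == true]
24. n0.idx = 21  [21]
25. n0.env = 9  [9]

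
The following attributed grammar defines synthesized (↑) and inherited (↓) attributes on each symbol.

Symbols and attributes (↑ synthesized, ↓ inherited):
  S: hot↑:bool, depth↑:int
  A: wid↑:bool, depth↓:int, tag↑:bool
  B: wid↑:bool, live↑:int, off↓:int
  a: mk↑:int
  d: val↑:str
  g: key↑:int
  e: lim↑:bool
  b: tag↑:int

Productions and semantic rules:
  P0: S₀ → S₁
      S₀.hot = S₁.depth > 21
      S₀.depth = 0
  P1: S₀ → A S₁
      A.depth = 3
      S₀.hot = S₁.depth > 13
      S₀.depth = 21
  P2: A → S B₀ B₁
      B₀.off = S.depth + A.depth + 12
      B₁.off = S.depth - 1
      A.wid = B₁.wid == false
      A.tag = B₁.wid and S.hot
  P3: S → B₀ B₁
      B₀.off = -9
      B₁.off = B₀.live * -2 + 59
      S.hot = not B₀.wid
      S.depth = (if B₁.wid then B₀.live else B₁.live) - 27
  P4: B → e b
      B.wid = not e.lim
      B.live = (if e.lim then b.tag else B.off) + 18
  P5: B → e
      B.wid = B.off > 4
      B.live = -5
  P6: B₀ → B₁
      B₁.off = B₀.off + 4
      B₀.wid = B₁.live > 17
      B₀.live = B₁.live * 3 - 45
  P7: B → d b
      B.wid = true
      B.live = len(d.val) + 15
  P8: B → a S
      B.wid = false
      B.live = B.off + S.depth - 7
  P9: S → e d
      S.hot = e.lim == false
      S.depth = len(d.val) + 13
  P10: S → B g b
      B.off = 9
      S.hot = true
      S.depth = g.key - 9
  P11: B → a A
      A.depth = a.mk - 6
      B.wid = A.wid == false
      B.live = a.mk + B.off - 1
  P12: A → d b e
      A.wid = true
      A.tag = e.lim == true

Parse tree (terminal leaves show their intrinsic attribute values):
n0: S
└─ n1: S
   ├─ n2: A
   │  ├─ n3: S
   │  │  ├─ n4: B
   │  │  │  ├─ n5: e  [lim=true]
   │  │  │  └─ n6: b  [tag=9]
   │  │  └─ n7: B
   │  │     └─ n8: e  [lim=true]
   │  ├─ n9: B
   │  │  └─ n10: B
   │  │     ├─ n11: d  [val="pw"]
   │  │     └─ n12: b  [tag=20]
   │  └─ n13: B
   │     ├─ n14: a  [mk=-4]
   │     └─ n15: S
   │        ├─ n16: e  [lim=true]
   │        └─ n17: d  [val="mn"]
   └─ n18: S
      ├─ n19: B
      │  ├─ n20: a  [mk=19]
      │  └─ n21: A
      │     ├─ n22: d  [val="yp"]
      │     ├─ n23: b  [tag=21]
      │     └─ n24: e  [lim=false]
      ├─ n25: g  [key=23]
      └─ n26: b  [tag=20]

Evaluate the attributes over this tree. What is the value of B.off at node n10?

19

1. n2.depth = 3  [3]
2. n4.off = -9  [-9]
3. n5.lim = true  [terminal]
4. n6.tag = 9  [terminal]
5. n4.wid = false  [not e.lim]
6. n4.live = 27  [(if e.lim then b.tag else B.off) + 18]
7. n7.off = 5  [B₀.live * -2 + 59]
8. n8.lim = true  [terminal]
9. n7.wid = true  [B.off > 4]
10. n7.live = -5  [-5]
11. n3.hot = true  [not B₀.wid]
12. n3.depth = 0  [(if B₁.wid then B₀.live else B₁.live) - 27]
13. n9.off = 15  [S.depth + A.depth + 12]
14. n10.off = 19  [B₀.off + 4]
15. n11.val = "pw"  [terminal]
16. n12.tag = 20  [terminal]
17. n10.wid = true  [true]
18. n10.live = 17  [len(d.val) + 15]
19. n9.wid = false  [B₁.live > 17]
20. n9.live = 6  [B₁.live * 3 - 45]
21. n13.off = -1  [S.depth - 1]
22. n14.mk = -4  [terminal]
23. n16.lim = true  [terminal]
24. n17.val = "mn"  [terminal]
25. n15.hot = false  [e.lim == false]
26. n15.depth = 15  [len(d.val) + 13]
27. n13.wid = false  [false]
28. n13.live = 7  [B.off + S.depth - 7]
29. n2.wid = true  [B₁.wid == false]
30. n2.tag = false  [B₁.wid and S.hot]
31. n19.off = 9  [9]
32. n20.mk = 19  [terminal]
33. n21.depth = 13  [a.mk - 6]
34. n22.val = "yp"  [terminal]
35. n23.tag = 21  [terminal]
36. n24.lim = false  [terminal]
37. n21.wid = true  [true]
38. n21.tag = false  [e.lim == true]
39. n19.wid = false  [A.wid == false]
40. n19.live = 27  [a.mk + B.off - 1]
41. n25.key = 23  [terminal]
42. n26.tag = 20  [terminal]
43. n18.hot = true  [true]
44. n18.depth = 14  [g.key - 9]
45. n1.hot = true  [S₁.depth > 13]
46. n1.depth = 21  [21]
47. n0.hot = false  [S₁.depth > 21]
48. n0.depth = 0  [0]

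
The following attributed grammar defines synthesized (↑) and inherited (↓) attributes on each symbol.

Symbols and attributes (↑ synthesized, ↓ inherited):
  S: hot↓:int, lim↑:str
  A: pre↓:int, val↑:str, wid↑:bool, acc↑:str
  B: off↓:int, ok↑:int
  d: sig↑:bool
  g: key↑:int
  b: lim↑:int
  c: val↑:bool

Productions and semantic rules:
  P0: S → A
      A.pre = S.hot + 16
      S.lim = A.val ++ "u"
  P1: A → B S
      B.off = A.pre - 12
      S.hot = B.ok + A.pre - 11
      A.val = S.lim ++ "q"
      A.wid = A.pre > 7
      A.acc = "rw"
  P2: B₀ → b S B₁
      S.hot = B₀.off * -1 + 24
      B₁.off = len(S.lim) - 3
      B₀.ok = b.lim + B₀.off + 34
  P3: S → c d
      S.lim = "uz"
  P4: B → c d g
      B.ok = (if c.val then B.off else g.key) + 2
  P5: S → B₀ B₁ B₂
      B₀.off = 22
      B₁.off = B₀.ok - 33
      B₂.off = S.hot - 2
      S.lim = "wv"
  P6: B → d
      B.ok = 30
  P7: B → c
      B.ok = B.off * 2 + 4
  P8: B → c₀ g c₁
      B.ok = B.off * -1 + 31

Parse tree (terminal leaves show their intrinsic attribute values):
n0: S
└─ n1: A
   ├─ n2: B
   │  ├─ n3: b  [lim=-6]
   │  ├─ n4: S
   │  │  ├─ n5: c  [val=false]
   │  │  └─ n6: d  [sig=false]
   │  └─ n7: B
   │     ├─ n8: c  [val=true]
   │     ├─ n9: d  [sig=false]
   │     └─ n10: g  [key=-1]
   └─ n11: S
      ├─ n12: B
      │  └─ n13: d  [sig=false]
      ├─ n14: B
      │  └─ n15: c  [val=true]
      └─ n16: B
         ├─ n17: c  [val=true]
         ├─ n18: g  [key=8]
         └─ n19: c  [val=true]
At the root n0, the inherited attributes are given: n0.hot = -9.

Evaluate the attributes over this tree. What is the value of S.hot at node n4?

29

1. n0.hot = -9  [given at root]
2. n1.pre = 7  [S.hot + 16]
3. n2.off = -5  [A.pre - 12]
4. n3.lim = -6  [terminal]
5. n4.hot = 29  [B₀.off * -1 + 24]
6. n5.val = false  [terminal]
7. n6.sig = false  [terminal]
8. n4.lim = "uz"  ["uz"]
9. n7.off = -1  [len(S.lim) - 3]
10. n8.val = true  [terminal]
11. n9.sig = false  [terminal]
12. n10.key = -1  [terminal]
13. n7.ok = 1  [(if c.val then B.off else g.key) + 2]
14. n2.ok = 23  [b.lim + B₀.off + 34]
15. n11.hot = 19  [B.ok + A.pre - 11]
16. n12.off = 22  [22]
17. n13.sig = false  [terminal]
18. n12.ok = 30  [30]
19. n14.off = -3  [B₀.ok - 33]
20. n15.val = true  [terminal]
21. n14.ok = -2  [B.off * 2 + 4]
22. n16.off = 17  [S.hot - 2]
23. n17.val = true  [terminal]
24. n18.key = 8  [terminal]
25. n19.val = true  [terminal]
26. n16.ok = 14  [B.off * -1 + 31]
27. n11.lim = "wv"  ["wv"]
28. n1.val = "wvq"  [S.lim ++ "q"]
29. n1.wid = false  [A.pre > 7]
30. n1.acc = "rw"  ["rw"]
31. n0.lim = "wvqu"  [A.val ++ "u"]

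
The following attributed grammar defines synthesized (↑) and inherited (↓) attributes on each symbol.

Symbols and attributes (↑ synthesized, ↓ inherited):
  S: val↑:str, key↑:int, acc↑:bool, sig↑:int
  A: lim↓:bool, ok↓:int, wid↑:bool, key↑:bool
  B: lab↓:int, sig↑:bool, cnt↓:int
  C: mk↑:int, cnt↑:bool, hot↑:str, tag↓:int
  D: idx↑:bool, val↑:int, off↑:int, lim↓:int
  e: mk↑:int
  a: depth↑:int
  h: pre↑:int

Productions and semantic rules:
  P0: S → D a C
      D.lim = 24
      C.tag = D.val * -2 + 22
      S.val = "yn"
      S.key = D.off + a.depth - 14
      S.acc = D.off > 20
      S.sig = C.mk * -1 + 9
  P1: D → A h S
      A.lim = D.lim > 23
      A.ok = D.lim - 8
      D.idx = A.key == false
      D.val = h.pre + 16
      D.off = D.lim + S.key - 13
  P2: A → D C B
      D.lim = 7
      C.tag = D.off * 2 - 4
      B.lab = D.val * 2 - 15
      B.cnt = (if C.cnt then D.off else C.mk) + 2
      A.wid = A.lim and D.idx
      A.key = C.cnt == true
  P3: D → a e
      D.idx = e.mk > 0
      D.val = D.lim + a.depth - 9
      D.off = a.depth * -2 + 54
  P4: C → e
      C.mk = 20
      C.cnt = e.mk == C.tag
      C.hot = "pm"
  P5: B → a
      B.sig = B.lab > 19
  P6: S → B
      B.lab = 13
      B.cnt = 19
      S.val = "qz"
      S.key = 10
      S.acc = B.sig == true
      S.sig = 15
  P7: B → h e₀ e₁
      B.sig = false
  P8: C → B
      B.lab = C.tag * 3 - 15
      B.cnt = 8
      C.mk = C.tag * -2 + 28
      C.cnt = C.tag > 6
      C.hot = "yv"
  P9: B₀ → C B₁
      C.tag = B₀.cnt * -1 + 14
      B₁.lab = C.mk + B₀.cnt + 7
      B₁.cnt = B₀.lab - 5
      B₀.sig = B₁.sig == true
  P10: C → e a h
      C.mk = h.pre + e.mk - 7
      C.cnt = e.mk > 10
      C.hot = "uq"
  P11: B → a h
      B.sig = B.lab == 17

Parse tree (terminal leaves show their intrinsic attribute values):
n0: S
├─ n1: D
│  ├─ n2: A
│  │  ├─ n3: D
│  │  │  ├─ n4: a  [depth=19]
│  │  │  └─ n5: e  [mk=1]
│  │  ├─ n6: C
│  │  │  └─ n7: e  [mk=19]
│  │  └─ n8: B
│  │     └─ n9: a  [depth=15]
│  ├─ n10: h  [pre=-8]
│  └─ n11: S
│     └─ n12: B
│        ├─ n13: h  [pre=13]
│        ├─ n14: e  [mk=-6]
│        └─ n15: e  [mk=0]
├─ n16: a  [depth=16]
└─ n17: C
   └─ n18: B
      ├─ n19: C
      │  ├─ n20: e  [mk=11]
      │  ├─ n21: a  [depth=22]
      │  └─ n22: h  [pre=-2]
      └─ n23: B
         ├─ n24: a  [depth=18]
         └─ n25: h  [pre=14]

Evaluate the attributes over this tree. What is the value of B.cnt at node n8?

22

1. n1.lim = 24  [24]
2. n2.lim = true  [D.lim > 23]
3. n2.ok = 16  [D.lim - 8]
4. n3.lim = 7  [7]
5. n4.depth = 19  [terminal]
6. n5.mk = 1  [terminal]
7. n3.idx = true  [e.mk > 0]
8. n3.val = 17  [D.lim + a.depth - 9]
9. n3.off = 16  [a.depth * -2 + 54]
10. n6.tag = 28  [D.off * 2 - 4]
11. n7.mk = 19  [terminal]
12. n6.mk = 20  [20]
13. n6.cnt = false  [e.mk == C.tag]
14. n6.hot = "pm"  ["pm"]
15. n8.lab = 19  [D.val * 2 - 15]
16. n8.cnt = 22  [(if C.cnt then D.off else C.mk) + 2]
17. n9.depth = 15  [terminal]
18. n8.sig = false  [B.lab > 19]
19. n2.wid = true  [A.lim and D.idx]
20. n2.key = false  [C.cnt == true]
21. n10.pre = -8  [terminal]
22. n12.lab = 13  [13]
23. n12.cnt = 19  [19]
24. n13.pre = 13  [terminal]
25. n14.mk = -6  [terminal]
26. n15.mk = 0  [terminal]
27. n12.sig = false  [false]
28. n11.val = "qz"  ["qz"]
29. n11.key = 10  [10]
30. n11.acc = false  [B.sig == true]
31. n11.sig = 15  [15]
32. n1.idx = true  [A.key == false]
33. n1.val = 8  [h.pre + 16]
34. n1.off = 21  [D.lim + S.key - 13]
35. n16.depth = 16  [terminal]
36. n17.tag = 6  [D.val * -2 + 22]
37. n18.lab = 3  [C.tag * 3 - 15]
38. n18.cnt = 8  [8]
39. n19.tag = 6  [B₀.cnt * -1 + 14]
40. n20.mk = 11  [terminal]
41. n21.depth = 22  [terminal]
42. n22.pre = -2  [terminal]
43. n19.mk = 2  [h.pre + e.mk - 7]
44. n19.cnt = true  [e.mk > 10]
45. n19.hot = "uq"  ["uq"]
46. n23.lab = 17  [C.mk + B₀.cnt + 7]
47. n23.cnt = -2  [B₀.lab - 5]
48. n24.depth = 18  [terminal]
49. n25.pre = 14  [terminal]
50. n23.sig = true  [B.lab == 17]
51. n18.sig = true  [B₁.sig == true]
52. n17.mk = 16  [C.tag * -2 + 28]
53. n17.cnt = false  [C.tag > 6]
54. n17.hot = "yv"  ["yv"]
55. n0.val = "yn"  ["yn"]
56. n0.key = 23  [D.off + a.depth - 14]
57. n0.acc = true  [D.off > 20]
58. n0.sig = -7  [C.mk * -1 + 9]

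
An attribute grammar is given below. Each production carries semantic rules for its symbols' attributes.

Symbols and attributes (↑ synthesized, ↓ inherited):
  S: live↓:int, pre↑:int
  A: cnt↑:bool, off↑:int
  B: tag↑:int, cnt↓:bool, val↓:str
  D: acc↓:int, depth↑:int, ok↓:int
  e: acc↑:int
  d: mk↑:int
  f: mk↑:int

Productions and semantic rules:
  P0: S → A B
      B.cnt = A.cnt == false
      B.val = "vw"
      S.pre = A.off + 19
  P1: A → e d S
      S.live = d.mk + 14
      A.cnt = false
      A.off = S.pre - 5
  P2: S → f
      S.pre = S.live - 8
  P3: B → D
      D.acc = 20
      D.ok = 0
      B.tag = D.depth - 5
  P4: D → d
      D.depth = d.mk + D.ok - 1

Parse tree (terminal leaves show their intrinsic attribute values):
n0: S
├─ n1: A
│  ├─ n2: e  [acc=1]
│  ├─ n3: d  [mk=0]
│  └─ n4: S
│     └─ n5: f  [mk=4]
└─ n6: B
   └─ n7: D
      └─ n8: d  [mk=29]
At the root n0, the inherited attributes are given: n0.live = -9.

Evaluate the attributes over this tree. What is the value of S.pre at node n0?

1. n0.live = -9  [given at root]
2. n2.acc = 1  [terminal]
3. n3.mk = 0  [terminal]
4. n4.live = 14  [d.mk + 14]
5. n5.mk = 4  [terminal]
6. n4.pre = 6  [S.live - 8]
7. n1.cnt = false  [false]
8. n1.off = 1  [S.pre - 5]
9. n6.cnt = true  [A.cnt == false]
10. n6.val = "vw"  ["vw"]
11. n7.acc = 20  [20]
12. n7.ok = 0  [0]
13. n8.mk = 29  [terminal]
14. n7.depth = 28  [d.mk + D.ok - 1]
15. n6.tag = 23  [D.depth - 5]
16. n0.pre = 20  [A.off + 19]

20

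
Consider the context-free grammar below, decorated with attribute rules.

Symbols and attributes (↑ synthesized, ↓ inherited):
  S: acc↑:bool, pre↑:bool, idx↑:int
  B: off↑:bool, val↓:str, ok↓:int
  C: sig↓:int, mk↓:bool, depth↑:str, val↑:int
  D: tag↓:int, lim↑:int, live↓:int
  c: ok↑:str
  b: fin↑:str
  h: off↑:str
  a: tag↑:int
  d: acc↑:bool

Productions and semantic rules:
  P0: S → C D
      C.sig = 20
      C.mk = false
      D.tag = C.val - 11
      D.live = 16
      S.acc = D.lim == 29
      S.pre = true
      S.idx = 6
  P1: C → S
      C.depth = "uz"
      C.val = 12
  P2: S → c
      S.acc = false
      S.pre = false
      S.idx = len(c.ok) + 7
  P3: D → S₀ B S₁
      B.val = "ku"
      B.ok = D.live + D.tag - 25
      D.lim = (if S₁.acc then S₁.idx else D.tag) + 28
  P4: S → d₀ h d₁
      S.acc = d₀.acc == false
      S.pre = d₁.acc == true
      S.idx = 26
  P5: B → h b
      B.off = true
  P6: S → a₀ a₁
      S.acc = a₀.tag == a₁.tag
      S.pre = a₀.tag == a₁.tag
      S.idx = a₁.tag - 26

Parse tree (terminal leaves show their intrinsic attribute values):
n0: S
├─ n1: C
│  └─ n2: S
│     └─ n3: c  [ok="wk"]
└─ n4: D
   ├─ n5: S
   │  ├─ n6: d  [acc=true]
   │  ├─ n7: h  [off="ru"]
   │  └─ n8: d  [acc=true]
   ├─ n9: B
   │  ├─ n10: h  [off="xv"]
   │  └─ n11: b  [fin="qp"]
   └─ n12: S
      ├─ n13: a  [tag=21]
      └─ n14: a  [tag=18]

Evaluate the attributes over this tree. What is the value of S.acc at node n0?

1. n1.sig = 20  [20]
2. n1.mk = false  [false]
3. n3.ok = "wk"  [terminal]
4. n2.acc = false  [false]
5. n2.pre = false  [false]
6. n2.idx = 9  [len(c.ok) + 7]
7. n1.depth = "uz"  ["uz"]
8. n1.val = 12  [12]
9. n4.tag = 1  [C.val - 11]
10. n4.live = 16  [16]
11. n6.acc = true  [terminal]
12. n7.off = "ru"  [terminal]
13. n8.acc = true  [terminal]
14. n5.acc = false  [d₀.acc == false]
15. n5.pre = true  [d₁.acc == true]
16. n5.idx = 26  [26]
17. n9.val = "ku"  ["ku"]
18. n9.ok = -8  [D.live + D.tag - 25]
19. n10.off = "xv"  [terminal]
20. n11.fin = "qp"  [terminal]
21. n9.off = true  [true]
22. n13.tag = 21  [terminal]
23. n14.tag = 18  [terminal]
24. n12.acc = false  [a₀.tag == a₁.tag]
25. n12.pre = false  [a₀.tag == a₁.tag]
26. n12.idx = -8  [a₁.tag - 26]
27. n4.lim = 29  [(if S₁.acc then S₁.idx else D.tag) + 28]
28. n0.acc = true  [D.lim == 29]
29. n0.pre = true  [true]
30. n0.idx = 6  [6]

true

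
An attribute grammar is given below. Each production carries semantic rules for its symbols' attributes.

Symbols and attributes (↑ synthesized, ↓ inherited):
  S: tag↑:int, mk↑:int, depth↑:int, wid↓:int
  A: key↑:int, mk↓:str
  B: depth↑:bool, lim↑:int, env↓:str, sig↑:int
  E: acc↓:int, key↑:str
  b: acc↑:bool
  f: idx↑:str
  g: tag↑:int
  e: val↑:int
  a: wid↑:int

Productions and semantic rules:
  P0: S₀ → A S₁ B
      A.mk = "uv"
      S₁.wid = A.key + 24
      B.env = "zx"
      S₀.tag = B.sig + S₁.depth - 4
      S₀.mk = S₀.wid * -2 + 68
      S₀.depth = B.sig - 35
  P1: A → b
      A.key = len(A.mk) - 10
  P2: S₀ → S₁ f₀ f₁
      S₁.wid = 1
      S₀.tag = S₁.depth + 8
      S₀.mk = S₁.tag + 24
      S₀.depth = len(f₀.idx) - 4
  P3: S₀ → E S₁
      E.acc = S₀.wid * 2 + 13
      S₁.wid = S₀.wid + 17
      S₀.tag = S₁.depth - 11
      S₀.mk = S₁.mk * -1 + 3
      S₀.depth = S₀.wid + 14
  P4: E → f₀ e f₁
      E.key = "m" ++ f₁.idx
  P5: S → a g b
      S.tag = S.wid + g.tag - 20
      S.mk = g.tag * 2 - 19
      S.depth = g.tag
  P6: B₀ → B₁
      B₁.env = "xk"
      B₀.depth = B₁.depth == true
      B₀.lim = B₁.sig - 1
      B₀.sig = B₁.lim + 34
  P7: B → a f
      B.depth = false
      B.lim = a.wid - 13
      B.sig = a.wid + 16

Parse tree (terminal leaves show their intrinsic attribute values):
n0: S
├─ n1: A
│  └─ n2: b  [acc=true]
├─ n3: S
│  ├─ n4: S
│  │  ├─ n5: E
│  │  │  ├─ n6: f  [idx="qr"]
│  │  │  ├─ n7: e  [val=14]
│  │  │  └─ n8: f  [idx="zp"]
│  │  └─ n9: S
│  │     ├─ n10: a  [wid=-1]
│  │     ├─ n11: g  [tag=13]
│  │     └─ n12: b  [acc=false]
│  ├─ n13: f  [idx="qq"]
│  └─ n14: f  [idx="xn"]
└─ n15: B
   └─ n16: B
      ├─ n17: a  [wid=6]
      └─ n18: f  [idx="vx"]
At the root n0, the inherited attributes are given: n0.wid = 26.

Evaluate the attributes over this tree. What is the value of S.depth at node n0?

1. n0.wid = 26  [given at root]
2. n1.mk = "uv"  ["uv"]
3. n2.acc = true  [terminal]
4. n1.key = -8  [len(A.mk) - 10]
5. n3.wid = 16  [A.key + 24]
6. n4.wid = 1  [1]
7. n5.acc = 15  [S₀.wid * 2 + 13]
8. n6.idx = "qr"  [terminal]
9. n7.val = 14  [terminal]
10. n8.idx = "zp"  [terminal]
11. n5.key = "mzp"  ["m" ++ f₁.idx]
12. n9.wid = 18  [S₀.wid + 17]
13. n10.wid = -1  [terminal]
14. n11.tag = 13  [terminal]
15. n12.acc = false  [terminal]
16. n9.tag = 11  [S.wid + g.tag - 20]
17. n9.mk = 7  [g.tag * 2 - 19]
18. n9.depth = 13  [g.tag]
19. n4.tag = 2  [S₁.depth - 11]
20. n4.mk = -4  [S₁.mk * -1 + 3]
21. n4.depth = 15  [S₀.wid + 14]
22. n13.idx = "qq"  [terminal]
23. n14.idx = "xn"  [terminal]
24. n3.tag = 23  [S₁.depth + 8]
25. n3.mk = 26  [S₁.tag + 24]
26. n3.depth = -2  [len(f₀.idx) - 4]
27. n15.env = "zx"  ["zx"]
28. n16.env = "xk"  ["xk"]
29. n17.wid = 6  [terminal]
30. n18.idx = "vx"  [terminal]
31. n16.depth = false  [false]
32. n16.lim = -7  [a.wid - 13]
33. n16.sig = 22  [a.wid + 16]
34. n15.depth = false  [B₁.depth == true]
35. n15.lim = 21  [B₁.sig - 1]
36. n15.sig = 27  [B₁.lim + 34]
37. n0.tag = 21  [B.sig + S₁.depth - 4]
38. n0.mk = 16  [S₀.wid * -2 + 68]
39. n0.depth = -8  [B.sig - 35]

-8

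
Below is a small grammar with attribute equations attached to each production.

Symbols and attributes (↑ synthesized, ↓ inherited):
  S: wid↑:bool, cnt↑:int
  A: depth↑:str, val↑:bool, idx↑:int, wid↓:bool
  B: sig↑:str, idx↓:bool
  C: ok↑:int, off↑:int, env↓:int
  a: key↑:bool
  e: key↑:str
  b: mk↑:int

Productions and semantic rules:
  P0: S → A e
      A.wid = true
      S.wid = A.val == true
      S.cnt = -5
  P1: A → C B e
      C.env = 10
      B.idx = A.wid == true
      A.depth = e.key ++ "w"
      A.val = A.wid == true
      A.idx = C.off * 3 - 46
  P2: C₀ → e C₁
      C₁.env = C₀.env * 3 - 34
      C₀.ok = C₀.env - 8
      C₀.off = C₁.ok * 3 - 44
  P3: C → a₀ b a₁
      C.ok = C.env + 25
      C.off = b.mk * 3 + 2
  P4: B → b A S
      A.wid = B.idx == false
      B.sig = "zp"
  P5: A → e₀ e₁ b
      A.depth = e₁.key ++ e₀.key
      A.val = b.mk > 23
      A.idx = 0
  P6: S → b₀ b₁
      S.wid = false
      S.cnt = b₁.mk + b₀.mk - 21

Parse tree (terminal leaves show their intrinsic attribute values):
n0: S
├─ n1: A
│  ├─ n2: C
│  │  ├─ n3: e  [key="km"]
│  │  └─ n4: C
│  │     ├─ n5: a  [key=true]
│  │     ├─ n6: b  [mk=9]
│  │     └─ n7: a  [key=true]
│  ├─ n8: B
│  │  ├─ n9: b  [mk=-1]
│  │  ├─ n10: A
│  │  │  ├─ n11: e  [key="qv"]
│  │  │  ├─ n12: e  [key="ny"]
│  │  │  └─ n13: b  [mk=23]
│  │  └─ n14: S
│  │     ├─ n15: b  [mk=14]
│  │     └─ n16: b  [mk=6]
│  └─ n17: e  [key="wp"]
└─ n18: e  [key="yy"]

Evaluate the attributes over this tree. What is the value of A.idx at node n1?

11

1. n1.wid = true  [true]
2. n2.env = 10  [10]
3. n3.key = "km"  [terminal]
4. n4.env = -4  [C₀.env * 3 - 34]
5. n5.key = true  [terminal]
6. n6.mk = 9  [terminal]
7. n7.key = true  [terminal]
8. n4.ok = 21  [C.env + 25]
9. n4.off = 29  [b.mk * 3 + 2]
10. n2.ok = 2  [C₀.env - 8]
11. n2.off = 19  [C₁.ok * 3 - 44]
12. n8.idx = true  [A.wid == true]
13. n9.mk = -1  [terminal]
14. n10.wid = false  [B.idx == false]
15. n11.key = "qv"  [terminal]
16. n12.key = "ny"  [terminal]
17. n13.mk = 23  [terminal]
18. n10.depth = "nyqv"  [e₁.key ++ e₀.key]
19. n10.val = false  [b.mk > 23]
20. n10.idx = 0  [0]
21. n15.mk = 14  [terminal]
22. n16.mk = 6  [terminal]
23. n14.wid = false  [false]
24. n14.cnt = -1  [b₁.mk + b₀.mk - 21]
25. n8.sig = "zp"  ["zp"]
26. n17.key = "wp"  [terminal]
27. n1.depth = "wpw"  [e.key ++ "w"]
28. n1.val = true  [A.wid == true]
29. n1.idx = 11  [C.off * 3 - 46]
30. n18.key = "yy"  [terminal]
31. n0.wid = true  [A.val == true]
32. n0.cnt = -5  [-5]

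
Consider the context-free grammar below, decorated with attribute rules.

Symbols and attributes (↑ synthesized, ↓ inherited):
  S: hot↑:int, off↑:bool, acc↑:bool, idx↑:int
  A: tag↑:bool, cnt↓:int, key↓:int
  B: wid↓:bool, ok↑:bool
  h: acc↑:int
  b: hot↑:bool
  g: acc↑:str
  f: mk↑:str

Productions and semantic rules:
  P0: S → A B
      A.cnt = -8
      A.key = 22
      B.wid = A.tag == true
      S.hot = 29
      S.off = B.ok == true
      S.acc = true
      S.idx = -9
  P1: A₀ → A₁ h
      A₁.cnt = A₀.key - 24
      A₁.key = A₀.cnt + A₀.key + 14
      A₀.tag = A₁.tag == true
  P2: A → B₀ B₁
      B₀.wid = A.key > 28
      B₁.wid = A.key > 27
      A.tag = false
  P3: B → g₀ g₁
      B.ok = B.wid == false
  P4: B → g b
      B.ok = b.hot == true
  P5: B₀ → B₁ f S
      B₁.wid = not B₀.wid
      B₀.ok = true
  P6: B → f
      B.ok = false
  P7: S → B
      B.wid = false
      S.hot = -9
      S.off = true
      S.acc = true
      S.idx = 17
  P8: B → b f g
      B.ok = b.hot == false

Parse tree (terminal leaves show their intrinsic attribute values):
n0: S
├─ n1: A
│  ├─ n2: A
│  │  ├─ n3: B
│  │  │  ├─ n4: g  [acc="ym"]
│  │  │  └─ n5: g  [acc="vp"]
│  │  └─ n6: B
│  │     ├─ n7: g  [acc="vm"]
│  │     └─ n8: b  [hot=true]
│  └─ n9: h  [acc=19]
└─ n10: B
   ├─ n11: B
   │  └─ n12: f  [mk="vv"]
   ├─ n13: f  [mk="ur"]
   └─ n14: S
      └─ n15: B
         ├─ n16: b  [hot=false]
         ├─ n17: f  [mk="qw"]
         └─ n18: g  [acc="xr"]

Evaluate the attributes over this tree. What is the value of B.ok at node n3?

true

1. n1.cnt = -8  [-8]
2. n1.key = 22  [22]
3. n2.cnt = -2  [A₀.key - 24]
4. n2.key = 28  [A₀.cnt + A₀.key + 14]
5. n3.wid = false  [A.key > 28]
6. n4.acc = "ym"  [terminal]
7. n5.acc = "vp"  [terminal]
8. n3.ok = true  [B.wid == false]
9. n6.wid = true  [A.key > 27]
10. n7.acc = "vm"  [terminal]
11. n8.hot = true  [terminal]
12. n6.ok = true  [b.hot == true]
13. n2.tag = false  [false]
14. n9.acc = 19  [terminal]
15. n1.tag = false  [A₁.tag == true]
16. n10.wid = false  [A.tag == true]
17. n11.wid = true  [not B₀.wid]
18. n12.mk = "vv"  [terminal]
19. n11.ok = false  [false]
20. n13.mk = "ur"  [terminal]
21. n15.wid = false  [false]
22. n16.hot = false  [terminal]
23. n17.mk = "qw"  [terminal]
24. n18.acc = "xr"  [terminal]
25. n15.ok = true  [b.hot == false]
26. n14.hot = -9  [-9]
27. n14.off = true  [true]
28. n14.acc = true  [true]
29. n14.idx = 17  [17]
30. n10.ok = true  [true]
31. n0.hot = 29  [29]
32. n0.off = true  [B.ok == true]
33. n0.acc = true  [true]
34. n0.idx = -9  [-9]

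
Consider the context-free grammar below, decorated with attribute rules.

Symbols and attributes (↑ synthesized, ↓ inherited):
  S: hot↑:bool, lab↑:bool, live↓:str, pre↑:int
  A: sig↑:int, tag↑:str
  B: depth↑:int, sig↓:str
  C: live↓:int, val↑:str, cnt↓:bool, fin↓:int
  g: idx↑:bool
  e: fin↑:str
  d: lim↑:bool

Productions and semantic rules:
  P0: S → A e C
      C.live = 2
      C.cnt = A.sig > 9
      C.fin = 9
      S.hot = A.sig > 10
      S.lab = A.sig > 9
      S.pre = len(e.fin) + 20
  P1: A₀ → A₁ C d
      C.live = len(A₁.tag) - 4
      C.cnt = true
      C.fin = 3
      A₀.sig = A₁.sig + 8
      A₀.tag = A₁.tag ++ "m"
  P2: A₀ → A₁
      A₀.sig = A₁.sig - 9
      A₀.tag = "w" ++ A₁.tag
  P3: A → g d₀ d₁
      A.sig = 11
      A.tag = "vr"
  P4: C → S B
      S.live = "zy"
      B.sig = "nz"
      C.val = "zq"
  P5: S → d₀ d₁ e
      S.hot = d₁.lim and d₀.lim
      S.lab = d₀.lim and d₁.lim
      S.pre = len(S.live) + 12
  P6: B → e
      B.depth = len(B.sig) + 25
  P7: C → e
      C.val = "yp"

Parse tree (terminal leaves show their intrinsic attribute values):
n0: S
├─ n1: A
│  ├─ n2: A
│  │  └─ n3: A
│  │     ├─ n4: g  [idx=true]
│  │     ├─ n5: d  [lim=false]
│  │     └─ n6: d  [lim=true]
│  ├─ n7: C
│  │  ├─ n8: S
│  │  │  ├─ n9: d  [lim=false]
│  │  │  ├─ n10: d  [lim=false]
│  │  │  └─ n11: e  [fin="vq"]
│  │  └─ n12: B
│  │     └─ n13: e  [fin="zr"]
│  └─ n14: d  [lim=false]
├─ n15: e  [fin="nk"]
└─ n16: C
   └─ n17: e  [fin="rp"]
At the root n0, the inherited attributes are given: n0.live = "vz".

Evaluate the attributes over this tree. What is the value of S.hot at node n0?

false

1. n0.live = "vz"  [given at root]
2. n4.idx = true  [terminal]
3. n5.lim = false  [terminal]
4. n6.lim = true  [terminal]
5. n3.sig = 11  [11]
6. n3.tag = "vr"  ["vr"]
7. n2.sig = 2  [A₁.sig - 9]
8. n2.tag = "wvr"  ["w" ++ A₁.tag]
9. n7.live = -1  [len(A₁.tag) - 4]
10. n7.cnt = true  [true]
11. n7.fin = 3  [3]
12. n8.live = "zy"  ["zy"]
13. n9.lim = false  [terminal]
14. n10.lim = false  [terminal]
15. n11.fin = "vq"  [terminal]
16. n8.hot = false  [d₁.lim and d₀.lim]
17. n8.lab = false  [d₀.lim and d₁.lim]
18. n8.pre = 14  [len(S.live) + 12]
19. n12.sig = "nz"  ["nz"]
20. n13.fin = "zr"  [terminal]
21. n12.depth = 27  [len(B.sig) + 25]
22. n7.val = "zq"  ["zq"]
23. n14.lim = false  [terminal]
24. n1.sig = 10  [A₁.sig + 8]
25. n1.tag = "wvrm"  [A₁.tag ++ "m"]
26. n15.fin = "nk"  [terminal]
27. n16.live = 2  [2]
28. n16.cnt = true  [A.sig > 9]
29. n16.fin = 9  [9]
30. n17.fin = "rp"  [terminal]
31. n16.val = "yp"  ["yp"]
32. n0.hot = false  [A.sig > 10]
33. n0.lab = true  [A.sig > 9]
34. n0.pre = 22  [len(e.fin) + 20]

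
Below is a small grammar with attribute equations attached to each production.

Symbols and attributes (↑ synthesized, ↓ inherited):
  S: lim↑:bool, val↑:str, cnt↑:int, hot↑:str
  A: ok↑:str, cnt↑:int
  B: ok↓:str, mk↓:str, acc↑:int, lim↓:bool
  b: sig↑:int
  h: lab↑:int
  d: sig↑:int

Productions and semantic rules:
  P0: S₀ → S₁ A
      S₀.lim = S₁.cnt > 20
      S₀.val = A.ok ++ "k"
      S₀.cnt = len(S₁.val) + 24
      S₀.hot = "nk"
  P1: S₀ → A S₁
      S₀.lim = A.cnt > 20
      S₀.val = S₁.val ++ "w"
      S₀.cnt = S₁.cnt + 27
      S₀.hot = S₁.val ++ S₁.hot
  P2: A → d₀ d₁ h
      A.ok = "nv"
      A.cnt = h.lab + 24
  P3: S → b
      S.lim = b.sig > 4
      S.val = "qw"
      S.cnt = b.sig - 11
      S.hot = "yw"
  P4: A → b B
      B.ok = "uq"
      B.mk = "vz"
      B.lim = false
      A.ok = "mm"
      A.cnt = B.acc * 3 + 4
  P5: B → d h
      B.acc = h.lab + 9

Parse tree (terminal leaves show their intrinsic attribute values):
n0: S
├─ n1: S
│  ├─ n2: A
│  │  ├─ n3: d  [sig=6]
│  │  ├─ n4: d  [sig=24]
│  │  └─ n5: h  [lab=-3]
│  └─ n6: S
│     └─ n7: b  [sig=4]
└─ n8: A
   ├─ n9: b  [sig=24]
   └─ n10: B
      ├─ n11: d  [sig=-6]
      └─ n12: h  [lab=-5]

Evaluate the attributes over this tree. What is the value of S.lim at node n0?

1. n3.sig = 6  [terminal]
2. n4.sig = 24  [terminal]
3. n5.lab = -3  [terminal]
4. n2.ok = "nv"  ["nv"]
5. n2.cnt = 21  [h.lab + 24]
6. n7.sig = 4  [terminal]
7. n6.lim = false  [b.sig > 4]
8. n6.val = "qw"  ["qw"]
9. n6.cnt = -7  [b.sig - 11]
10. n6.hot = "yw"  ["yw"]
11. n1.lim = true  [A.cnt > 20]
12. n1.val = "qww"  [S₁.val ++ "w"]
13. n1.cnt = 20  [S₁.cnt + 27]
14. n1.hot = "qwyw"  [S₁.val ++ S₁.hot]
15. n9.sig = 24  [terminal]
16. n10.ok = "uq"  ["uq"]
17. n10.mk = "vz"  ["vz"]
18. n10.lim = false  [false]
19. n11.sig = -6  [terminal]
20. n12.lab = -5  [terminal]
21. n10.acc = 4  [h.lab + 9]
22. n8.ok = "mm"  ["mm"]
23. n8.cnt = 16  [B.acc * 3 + 4]
24. n0.lim = false  [S₁.cnt > 20]
25. n0.val = "mmk"  [A.ok ++ "k"]
26. n0.cnt = 27  [len(S₁.val) + 24]
27. n0.hot = "nk"  ["nk"]

false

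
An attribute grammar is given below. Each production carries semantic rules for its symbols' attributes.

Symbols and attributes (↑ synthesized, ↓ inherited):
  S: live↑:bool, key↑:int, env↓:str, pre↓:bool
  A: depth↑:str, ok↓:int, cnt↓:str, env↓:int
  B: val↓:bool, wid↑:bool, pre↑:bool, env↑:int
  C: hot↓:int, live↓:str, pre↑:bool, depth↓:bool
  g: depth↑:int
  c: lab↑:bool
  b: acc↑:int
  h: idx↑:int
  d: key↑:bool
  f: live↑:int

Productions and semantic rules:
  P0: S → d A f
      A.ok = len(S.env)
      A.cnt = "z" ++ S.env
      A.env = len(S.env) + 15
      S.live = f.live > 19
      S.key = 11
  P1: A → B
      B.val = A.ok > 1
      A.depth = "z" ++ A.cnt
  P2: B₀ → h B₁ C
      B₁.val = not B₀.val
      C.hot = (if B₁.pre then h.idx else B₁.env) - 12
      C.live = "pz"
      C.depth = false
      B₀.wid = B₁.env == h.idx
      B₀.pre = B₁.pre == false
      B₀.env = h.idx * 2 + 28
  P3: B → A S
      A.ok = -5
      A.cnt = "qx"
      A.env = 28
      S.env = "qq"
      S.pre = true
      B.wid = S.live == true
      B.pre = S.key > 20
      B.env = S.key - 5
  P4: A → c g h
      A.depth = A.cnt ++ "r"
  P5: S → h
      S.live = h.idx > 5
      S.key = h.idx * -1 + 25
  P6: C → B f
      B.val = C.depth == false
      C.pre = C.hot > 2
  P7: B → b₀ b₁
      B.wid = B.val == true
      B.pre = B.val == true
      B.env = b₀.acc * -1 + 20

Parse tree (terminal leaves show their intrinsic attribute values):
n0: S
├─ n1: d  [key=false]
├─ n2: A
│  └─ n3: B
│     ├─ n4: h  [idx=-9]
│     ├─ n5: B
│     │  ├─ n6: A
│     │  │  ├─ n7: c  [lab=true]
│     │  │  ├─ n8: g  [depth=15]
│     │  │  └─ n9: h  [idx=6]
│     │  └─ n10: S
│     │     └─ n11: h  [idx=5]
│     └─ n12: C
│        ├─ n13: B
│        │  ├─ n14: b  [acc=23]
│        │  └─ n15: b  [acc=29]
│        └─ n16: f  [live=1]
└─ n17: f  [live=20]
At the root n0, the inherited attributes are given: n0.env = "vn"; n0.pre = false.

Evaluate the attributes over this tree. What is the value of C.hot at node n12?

3

1. n0.env = "vn"  [given at root]
2. n0.pre = false  [given at root]
3. n1.key = false  [terminal]
4. n2.ok = 2  [len(S.env)]
5. n2.cnt = "zvn"  ["z" ++ S.env]
6. n2.env = 17  [len(S.env) + 15]
7. n3.val = true  [A.ok > 1]
8. n4.idx = -9  [terminal]
9. n5.val = false  [not B₀.val]
10. n6.ok = -5  [-5]
11. n6.cnt = "qx"  ["qx"]
12. n6.env = 28  [28]
13. n7.lab = true  [terminal]
14. n8.depth = 15  [terminal]
15. n9.idx = 6  [terminal]
16. n6.depth = "qxr"  [A.cnt ++ "r"]
17. n10.env = "qq"  ["qq"]
18. n10.pre = true  [true]
19. n11.idx = 5  [terminal]
20. n10.live = false  [h.idx > 5]
21. n10.key = 20  [h.idx * -1 + 25]
22. n5.wid = false  [S.live == true]
23. n5.pre = false  [S.key > 20]
24. n5.env = 15  [S.key - 5]
25. n12.hot = 3  [(if B₁.pre then h.idx else B₁.env) - 12]
26. n12.live = "pz"  ["pz"]
27. n12.depth = false  [false]
28. n13.val = true  [C.depth == false]
29. n14.acc = 23  [terminal]
30. n15.acc = 29  [terminal]
31. n13.wid = true  [B.val == true]
32. n13.pre = true  [B.val == true]
33. n13.env = -3  [b₀.acc * -1 + 20]
34. n16.live = 1  [terminal]
35. n12.pre = true  [C.hot > 2]
36. n3.wid = false  [B₁.env == h.idx]
37. n3.pre = true  [B₁.pre == false]
38. n3.env = 10  [h.idx * 2 + 28]
39. n2.depth = "zzvn"  ["z" ++ A.cnt]
40. n17.live = 20  [terminal]
41. n0.live = true  [f.live > 19]
42. n0.key = 11  [11]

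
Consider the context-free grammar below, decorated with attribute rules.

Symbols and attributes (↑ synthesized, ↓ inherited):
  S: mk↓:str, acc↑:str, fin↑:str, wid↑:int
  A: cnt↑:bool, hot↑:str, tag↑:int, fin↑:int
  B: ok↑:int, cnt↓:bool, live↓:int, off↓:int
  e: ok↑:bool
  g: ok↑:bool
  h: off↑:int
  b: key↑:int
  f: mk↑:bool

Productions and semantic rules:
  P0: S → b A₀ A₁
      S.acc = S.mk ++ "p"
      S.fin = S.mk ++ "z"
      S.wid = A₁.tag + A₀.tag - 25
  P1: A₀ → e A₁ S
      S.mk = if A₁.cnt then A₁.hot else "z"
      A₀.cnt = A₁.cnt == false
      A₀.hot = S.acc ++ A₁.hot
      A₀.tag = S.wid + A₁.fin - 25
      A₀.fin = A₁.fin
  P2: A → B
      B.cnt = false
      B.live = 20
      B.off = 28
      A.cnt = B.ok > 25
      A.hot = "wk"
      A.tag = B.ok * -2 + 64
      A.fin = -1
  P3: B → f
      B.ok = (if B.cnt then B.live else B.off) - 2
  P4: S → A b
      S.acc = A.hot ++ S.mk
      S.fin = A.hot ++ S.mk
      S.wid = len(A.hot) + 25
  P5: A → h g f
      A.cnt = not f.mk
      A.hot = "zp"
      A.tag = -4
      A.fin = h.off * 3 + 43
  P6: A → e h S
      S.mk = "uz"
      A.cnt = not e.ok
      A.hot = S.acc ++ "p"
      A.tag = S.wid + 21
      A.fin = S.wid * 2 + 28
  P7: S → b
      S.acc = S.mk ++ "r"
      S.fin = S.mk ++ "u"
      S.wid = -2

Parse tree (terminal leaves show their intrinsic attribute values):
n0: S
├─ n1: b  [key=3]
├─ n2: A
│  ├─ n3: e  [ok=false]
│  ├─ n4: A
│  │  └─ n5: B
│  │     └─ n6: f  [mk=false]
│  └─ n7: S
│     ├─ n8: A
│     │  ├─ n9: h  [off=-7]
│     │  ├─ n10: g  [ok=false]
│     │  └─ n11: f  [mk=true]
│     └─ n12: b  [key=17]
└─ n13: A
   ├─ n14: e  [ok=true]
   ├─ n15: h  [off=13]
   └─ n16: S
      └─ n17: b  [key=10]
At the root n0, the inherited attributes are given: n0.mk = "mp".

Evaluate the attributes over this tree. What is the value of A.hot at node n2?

1. n0.mk = "mp"  [given at root]
2. n1.key = 3  [terminal]
3. n3.ok = false  [terminal]
4. n5.cnt = false  [false]
5. n5.live = 20  [20]
6. n5.off = 28  [28]
7. n6.mk = false  [terminal]
8. n5.ok = 26  [(if B.cnt then B.live else B.off) - 2]
9. n4.cnt = true  [B.ok > 25]
10. n4.hot = "wk"  ["wk"]
11. n4.tag = 12  [B.ok * -2 + 64]
12. n4.fin = -1  [-1]
13. n7.mk = "wk"  [if A₁.cnt then A₁.hot else "z"]
14. n9.off = -7  [terminal]
15. n10.ok = false  [terminal]
16. n11.mk = true  [terminal]
17. n8.cnt = false  [not f.mk]
18. n8.hot = "zp"  ["zp"]
19. n8.tag = -4  [-4]
20. n8.fin = 22  [h.off * 3 + 43]
21. n12.key = 17  [terminal]
22. n7.acc = "zpwk"  [A.hot ++ S.mk]
23. n7.fin = "zpwk"  [A.hot ++ S.mk]
24. n7.wid = 27  [len(A.hot) + 25]
25. n2.cnt = false  [A₁.cnt == false]
26. n2.hot = "zpwkwk"  [S.acc ++ A₁.hot]
27. n2.tag = 1  [S.wid + A₁.fin - 25]
28. n2.fin = -1  [A₁.fin]
29. n14.ok = true  [terminal]
30. n15.off = 13  [terminal]
31. n16.mk = "uz"  ["uz"]
32. n17.key = 10  [terminal]
33. n16.acc = "uzr"  [S.mk ++ "r"]
34. n16.fin = "uzu"  [S.mk ++ "u"]
35. n16.wid = -2  [-2]
36. n13.cnt = false  [not e.ok]
37. n13.hot = "uzrp"  [S.acc ++ "p"]
38. n13.tag = 19  [S.wid + 21]
39. n13.fin = 24  [S.wid * 2 + 28]
40. n0.acc = "mpp"  [S.mk ++ "p"]
41. n0.fin = "mpz"  [S.mk ++ "z"]
42. n0.wid = -5  [A₁.tag + A₀.tag - 25]

"zpwkwk"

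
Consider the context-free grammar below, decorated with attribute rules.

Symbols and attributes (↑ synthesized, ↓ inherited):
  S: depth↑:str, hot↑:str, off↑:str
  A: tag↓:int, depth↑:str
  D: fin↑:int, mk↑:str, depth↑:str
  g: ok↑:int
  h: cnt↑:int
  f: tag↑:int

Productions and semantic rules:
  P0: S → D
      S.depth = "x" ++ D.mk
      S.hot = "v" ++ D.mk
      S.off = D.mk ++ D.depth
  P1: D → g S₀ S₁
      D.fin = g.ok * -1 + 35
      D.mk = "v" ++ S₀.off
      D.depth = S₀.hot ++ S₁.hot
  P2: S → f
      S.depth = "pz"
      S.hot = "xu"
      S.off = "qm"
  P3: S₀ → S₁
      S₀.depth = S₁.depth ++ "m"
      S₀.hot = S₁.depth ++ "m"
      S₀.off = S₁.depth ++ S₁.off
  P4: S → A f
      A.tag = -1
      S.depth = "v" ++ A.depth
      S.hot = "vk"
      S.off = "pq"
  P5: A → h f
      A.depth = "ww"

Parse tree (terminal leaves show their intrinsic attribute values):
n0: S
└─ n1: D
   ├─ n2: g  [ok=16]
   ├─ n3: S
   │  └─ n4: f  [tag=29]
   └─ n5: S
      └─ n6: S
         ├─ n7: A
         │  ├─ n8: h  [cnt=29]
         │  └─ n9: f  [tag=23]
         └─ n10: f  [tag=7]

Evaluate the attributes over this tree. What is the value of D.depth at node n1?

"xuvwwm"

1. n2.ok = 16  [terminal]
2. n4.tag = 29  [terminal]
3. n3.depth = "pz"  ["pz"]
4. n3.hot = "xu"  ["xu"]
5. n3.off = "qm"  ["qm"]
6. n7.tag = -1  [-1]
7. n8.cnt = 29  [terminal]
8. n9.tag = 23  [terminal]
9. n7.depth = "ww"  ["ww"]
10. n10.tag = 7  [terminal]
11. n6.depth = "vww"  ["v" ++ A.depth]
12. n6.hot = "vk"  ["vk"]
13. n6.off = "pq"  ["pq"]
14. n5.depth = "vwwm"  [S₁.depth ++ "m"]
15. n5.hot = "vwwm"  [S₁.depth ++ "m"]
16. n5.off = "vwwpq"  [S₁.depth ++ S₁.off]
17. n1.fin = 19  [g.ok * -1 + 35]
18. n1.mk = "vqm"  ["v" ++ S₀.off]
19. n1.depth = "xuvwwm"  [S₀.hot ++ S₁.hot]
20. n0.depth = "xvqm"  ["x" ++ D.mk]
21. n0.hot = "vvqm"  ["v" ++ D.mk]
22. n0.off = "vqmxuvwwm"  [D.mk ++ D.depth]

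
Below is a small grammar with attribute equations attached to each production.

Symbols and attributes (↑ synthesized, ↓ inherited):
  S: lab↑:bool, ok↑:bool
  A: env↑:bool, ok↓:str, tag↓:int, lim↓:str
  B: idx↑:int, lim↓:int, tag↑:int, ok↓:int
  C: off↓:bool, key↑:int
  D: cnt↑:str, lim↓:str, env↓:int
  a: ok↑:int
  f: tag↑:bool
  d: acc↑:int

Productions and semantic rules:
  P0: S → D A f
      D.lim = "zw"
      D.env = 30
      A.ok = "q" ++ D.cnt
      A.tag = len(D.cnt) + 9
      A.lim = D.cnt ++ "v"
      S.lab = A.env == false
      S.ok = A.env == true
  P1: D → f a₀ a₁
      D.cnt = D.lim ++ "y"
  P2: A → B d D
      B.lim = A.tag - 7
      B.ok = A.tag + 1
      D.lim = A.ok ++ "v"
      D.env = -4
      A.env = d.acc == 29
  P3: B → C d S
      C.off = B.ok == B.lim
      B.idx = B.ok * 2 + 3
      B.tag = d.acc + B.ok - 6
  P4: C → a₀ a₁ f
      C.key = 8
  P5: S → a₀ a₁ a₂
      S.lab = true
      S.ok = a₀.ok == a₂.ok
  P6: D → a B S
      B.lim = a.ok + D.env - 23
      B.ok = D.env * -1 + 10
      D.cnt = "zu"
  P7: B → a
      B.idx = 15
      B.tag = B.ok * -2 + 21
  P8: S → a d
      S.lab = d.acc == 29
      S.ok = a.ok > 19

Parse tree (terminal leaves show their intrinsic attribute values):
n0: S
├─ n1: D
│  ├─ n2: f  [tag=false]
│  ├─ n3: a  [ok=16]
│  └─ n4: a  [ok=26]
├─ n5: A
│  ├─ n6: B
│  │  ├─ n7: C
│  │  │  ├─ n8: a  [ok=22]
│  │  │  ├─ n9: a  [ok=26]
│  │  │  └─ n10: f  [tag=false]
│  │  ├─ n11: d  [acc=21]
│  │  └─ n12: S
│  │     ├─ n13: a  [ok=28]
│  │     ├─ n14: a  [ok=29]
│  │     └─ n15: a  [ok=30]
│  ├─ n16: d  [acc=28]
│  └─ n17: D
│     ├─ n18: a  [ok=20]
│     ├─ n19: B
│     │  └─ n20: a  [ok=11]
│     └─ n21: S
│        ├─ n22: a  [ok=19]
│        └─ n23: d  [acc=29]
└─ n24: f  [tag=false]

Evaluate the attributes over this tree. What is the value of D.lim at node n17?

"qzwyv"

1. n1.lim = "zw"  ["zw"]
2. n1.env = 30  [30]
3. n2.tag = false  [terminal]
4. n3.ok = 16  [terminal]
5. n4.ok = 26  [terminal]
6. n1.cnt = "zwy"  [D.lim ++ "y"]
7. n5.ok = "qzwy"  ["q" ++ D.cnt]
8. n5.tag = 12  [len(D.cnt) + 9]
9. n5.lim = "zwyv"  [D.cnt ++ "v"]
10. n6.lim = 5  [A.tag - 7]
11. n6.ok = 13  [A.tag + 1]
12. n7.off = false  [B.ok == B.lim]
13. n8.ok = 22  [terminal]
14. n9.ok = 26  [terminal]
15. n10.tag = false  [terminal]
16. n7.key = 8  [8]
17. n11.acc = 21  [terminal]
18. n13.ok = 28  [terminal]
19. n14.ok = 29  [terminal]
20. n15.ok = 30  [terminal]
21. n12.lab = true  [true]
22. n12.ok = false  [a₀.ok == a₂.ok]
23. n6.idx = 29  [B.ok * 2 + 3]
24. n6.tag = 28  [d.acc + B.ok - 6]
25. n16.acc = 28  [terminal]
26. n17.lim = "qzwyv"  [A.ok ++ "v"]
27. n17.env = -4  [-4]
28. n18.ok = 20  [terminal]
29. n19.lim = -7  [a.ok + D.env - 23]
30. n19.ok = 14  [D.env * -1 + 10]
31. n20.ok = 11  [terminal]
32. n19.idx = 15  [15]
33. n19.tag = -7  [B.ok * -2 + 21]
34. n22.ok = 19  [terminal]
35. n23.acc = 29  [terminal]
36. n21.lab = true  [d.acc == 29]
37. n21.ok = false  [a.ok > 19]
38. n17.cnt = "zu"  ["zu"]
39. n5.env = false  [d.acc == 29]
40. n24.tag = false  [terminal]
41. n0.lab = true  [A.env == false]
42. n0.ok = false  [A.env == true]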